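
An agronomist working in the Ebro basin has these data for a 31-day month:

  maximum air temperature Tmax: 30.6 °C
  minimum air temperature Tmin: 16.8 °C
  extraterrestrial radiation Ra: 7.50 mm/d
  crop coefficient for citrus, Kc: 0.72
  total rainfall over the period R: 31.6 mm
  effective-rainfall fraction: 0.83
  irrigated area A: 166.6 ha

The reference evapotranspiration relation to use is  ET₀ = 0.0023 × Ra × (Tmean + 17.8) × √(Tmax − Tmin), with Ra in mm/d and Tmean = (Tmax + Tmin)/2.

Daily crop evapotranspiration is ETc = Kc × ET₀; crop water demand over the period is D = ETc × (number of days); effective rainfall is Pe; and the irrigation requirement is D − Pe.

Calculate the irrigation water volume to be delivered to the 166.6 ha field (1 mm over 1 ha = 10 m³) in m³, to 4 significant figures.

55190 m³

Tmean = (30.6 + 16.8)/2 = 23.70 °C
ET₀ = 0.0023 × 7.50 × (23.70 + 17.8) × √13.8 = 0.0023 × 7.50 × 41.50 × 3.7148 = 2.6593 mm/d
ETc = Kc × ET₀ = 0.72 × 2.6593 = 1.9147 mm/d
Crop demand D = ETc × 31 d = 1.9147 × 31 = 59.356 mm
Pe = 0.83 × 31.6 = 26.228 mm
D − Pe = 59.356 − 26.228 = 33.128 mm
Volume = 33.128 mm × 166.6 ha × 10 = 55191.2 m³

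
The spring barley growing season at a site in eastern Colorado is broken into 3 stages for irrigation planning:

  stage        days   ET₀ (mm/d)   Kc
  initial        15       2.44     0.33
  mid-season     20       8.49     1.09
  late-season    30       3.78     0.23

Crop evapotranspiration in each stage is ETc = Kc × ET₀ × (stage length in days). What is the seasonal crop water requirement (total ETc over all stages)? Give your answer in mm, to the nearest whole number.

223 mm

initial: 0.33 × 2.44 × 15 = 12.08 mm
mid-season: 1.09 × 8.49 × 20 = 185.08 mm
late-season: 0.23 × 3.78 × 30 = 26.08 mm
Seasonal total = 223.24 mm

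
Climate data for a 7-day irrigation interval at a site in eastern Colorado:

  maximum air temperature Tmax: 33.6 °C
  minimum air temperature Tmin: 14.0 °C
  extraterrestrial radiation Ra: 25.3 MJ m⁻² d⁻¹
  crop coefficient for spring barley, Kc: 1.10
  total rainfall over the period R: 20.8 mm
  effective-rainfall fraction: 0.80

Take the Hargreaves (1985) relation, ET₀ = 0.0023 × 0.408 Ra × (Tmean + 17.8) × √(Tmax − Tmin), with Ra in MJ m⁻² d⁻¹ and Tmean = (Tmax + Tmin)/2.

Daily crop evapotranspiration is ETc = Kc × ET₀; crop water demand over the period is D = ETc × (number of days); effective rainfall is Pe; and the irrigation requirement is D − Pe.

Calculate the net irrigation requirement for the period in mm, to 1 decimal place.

17.0 mm

Tmean = (33.6 + 14.0)/2 = 23.80 °C
0.408 Ra = 0.408 × 25.3 = 10.3224 mm/d equivalent
ET₀ = 0.0023 × 10.3224 × (23.80 + 17.8) × √19.6 = 0.0023 × 10.3224 × 41.60 × 4.4272 = 4.3725 mm/d
ETc = Kc × ET₀ = 1.10 × 4.3725 = 4.8098 mm/d
Crop demand D = ETc × 7 d = 4.8098 × 7 = 33.669 mm
Pe = 0.80 × 20.8 = 16.640 mm
D − Pe = 33.669 − 16.640 = 17.029 mm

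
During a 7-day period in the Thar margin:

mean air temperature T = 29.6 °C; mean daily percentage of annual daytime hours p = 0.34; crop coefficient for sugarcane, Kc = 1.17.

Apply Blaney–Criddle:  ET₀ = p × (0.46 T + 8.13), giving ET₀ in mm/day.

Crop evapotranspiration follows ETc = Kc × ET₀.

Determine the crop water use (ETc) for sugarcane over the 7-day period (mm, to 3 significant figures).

60.6 mm

ET₀ = 0.34 × (0.46 × 29.6 + 8.13) = 0.34 × 21.746 = 7.3936 mm/d
ETc = Kc × ET₀ = 1.17 × 7.3936 = 8.6505 mm/d
Over 7 days: 8.6505 × 7 = 60.554 mm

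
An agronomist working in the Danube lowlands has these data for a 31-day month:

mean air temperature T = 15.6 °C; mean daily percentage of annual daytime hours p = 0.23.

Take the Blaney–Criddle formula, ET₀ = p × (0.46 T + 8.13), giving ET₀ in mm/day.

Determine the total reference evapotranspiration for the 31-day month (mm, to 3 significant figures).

ET₀ = 0.23 × (0.46 × 15.6 + 8.13) = 0.23 × 15.306 = 3.5204 mm/d
Monthly total = 3.5204 × 31 = 109.132 mm

109 mm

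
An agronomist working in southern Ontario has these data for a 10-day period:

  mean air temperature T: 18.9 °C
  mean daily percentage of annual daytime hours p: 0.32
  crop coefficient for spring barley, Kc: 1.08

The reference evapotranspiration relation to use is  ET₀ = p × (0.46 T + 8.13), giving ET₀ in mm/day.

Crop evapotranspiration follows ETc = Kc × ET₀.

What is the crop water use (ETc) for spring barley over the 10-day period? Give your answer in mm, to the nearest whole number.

58 mm

ET₀ = 0.32 × (0.46 × 18.9 + 8.13) = 0.32 × 16.824 = 5.3837 mm/d
ETc = Kc × ET₀ = 1.08 × 5.3837 = 5.8144 mm/d
Over 10 days: 5.8144 × 10 = 58.144 mm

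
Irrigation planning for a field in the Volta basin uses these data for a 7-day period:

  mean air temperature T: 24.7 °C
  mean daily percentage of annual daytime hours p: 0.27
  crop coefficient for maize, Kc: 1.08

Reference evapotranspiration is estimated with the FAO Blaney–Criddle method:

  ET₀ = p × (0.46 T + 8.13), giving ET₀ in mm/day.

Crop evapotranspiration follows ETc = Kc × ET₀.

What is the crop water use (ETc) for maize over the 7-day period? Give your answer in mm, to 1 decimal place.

ET₀ = 0.27 × (0.46 × 24.7 + 8.13) = 0.27 × 19.492 = 5.2628 mm/d
ETc = Kc × ET₀ = 1.08 × 5.2628 = 5.6838 mm/d
Over 7 days: 5.6838 × 7 = 39.787 mm

39.8 mm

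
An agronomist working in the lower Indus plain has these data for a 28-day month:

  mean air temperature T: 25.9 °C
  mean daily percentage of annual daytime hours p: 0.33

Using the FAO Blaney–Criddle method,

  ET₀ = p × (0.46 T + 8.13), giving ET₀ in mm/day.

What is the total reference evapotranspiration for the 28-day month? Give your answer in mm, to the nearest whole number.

ET₀ = 0.33 × (0.46 × 25.9 + 8.13) = 0.33 × 20.044 = 6.6145 mm/d
Monthly total = 6.6145 × 28 = 185.206 mm

185 mm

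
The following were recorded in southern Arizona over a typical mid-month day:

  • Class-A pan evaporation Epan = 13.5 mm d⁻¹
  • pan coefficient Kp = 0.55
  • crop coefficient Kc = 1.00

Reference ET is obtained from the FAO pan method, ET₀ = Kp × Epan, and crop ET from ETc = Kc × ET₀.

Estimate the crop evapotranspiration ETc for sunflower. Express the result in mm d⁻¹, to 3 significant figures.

ET₀ = 0.55 × 13.5 = 7.4250 mm/d
ETc = Kc × ET₀ = 1.00 × 7.4250 = 7.4250 mm/d

7.43 mm d⁻¹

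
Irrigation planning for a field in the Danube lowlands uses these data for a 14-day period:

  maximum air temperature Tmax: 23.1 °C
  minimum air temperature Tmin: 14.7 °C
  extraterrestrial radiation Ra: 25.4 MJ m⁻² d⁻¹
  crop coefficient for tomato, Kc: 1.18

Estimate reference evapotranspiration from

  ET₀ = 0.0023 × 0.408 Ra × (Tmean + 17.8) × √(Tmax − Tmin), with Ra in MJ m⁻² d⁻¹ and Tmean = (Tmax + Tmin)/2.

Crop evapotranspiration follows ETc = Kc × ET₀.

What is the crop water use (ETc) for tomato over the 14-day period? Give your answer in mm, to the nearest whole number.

42 mm

Tmean = (23.1 + 14.7)/2 = 18.90 °C
0.408 Ra = 0.408 × 25.4 = 10.3632 mm/d equivalent
ET₀ = 0.0023 × 10.3632 × (18.90 + 17.8) × √8.4 = 0.0023 × 10.3632 × 36.70 × 2.8983 = 2.5353 mm/d
ETc = Kc × ET₀ = 1.18 × 2.5353 = 2.9917 mm/d
Over 14 days: 2.9917 × 14 = 41.884 mm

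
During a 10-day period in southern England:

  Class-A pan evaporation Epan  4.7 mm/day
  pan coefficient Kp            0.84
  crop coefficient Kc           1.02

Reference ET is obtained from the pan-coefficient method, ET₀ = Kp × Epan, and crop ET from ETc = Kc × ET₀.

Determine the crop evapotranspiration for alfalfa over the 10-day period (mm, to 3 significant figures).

40.3 mm

ET₀ = 0.84 × 4.7 = 3.9480 mm/d
ETc = Kc × ET₀ = 1.02 × 3.9480 = 4.0270 mm/d
Over 10 days: 4.0270 × 10 = 40.270 mm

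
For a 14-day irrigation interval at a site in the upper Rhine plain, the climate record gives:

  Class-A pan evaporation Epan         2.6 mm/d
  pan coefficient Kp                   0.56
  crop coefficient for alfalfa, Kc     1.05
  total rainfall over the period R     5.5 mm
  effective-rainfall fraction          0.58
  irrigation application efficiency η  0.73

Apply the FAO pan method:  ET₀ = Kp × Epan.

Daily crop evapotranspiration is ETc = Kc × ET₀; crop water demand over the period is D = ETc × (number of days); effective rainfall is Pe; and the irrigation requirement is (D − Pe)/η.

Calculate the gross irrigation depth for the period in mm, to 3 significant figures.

24.9 mm

ET₀ = 0.56 × 2.6 = 1.4560 mm/d
ETc = Kc × ET₀ = 1.05 × 1.4560 = 1.5288 mm/d
Crop demand D = ETc × 14 d = 1.5288 × 14 = 21.403 mm
Pe = 0.58 × 5.5 = 3.190 mm
D − Pe = 21.403 − 3.190 = 18.213 mm
Gross irrigation = 18.213 / 0.73 = 24.949 mm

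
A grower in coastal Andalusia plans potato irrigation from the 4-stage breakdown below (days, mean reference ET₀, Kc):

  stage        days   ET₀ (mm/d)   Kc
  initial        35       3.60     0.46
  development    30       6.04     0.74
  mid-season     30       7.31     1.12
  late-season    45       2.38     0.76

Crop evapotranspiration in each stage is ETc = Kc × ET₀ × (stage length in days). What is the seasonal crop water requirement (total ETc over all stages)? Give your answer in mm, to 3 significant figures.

initial: 0.46 × 3.60 × 35 = 57.96 mm
development: 0.74 × 6.04 × 30 = 134.09 mm
mid-season: 1.12 × 7.31 × 30 = 245.62 mm
late-season: 0.76 × 2.38 × 45 = 81.40 mm
Seasonal total = 519.07 mm

519 mm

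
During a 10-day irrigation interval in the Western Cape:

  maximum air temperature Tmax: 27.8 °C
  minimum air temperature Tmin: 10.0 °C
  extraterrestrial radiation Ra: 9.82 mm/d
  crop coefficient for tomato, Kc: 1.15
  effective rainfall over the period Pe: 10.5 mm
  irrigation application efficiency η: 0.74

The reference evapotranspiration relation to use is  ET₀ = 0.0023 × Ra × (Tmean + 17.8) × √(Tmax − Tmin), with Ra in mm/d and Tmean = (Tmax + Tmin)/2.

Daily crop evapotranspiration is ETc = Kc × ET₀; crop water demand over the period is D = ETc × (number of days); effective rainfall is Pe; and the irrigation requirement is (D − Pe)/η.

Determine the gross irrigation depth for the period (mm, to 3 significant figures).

Tmean = (27.8 + 10.0)/2 = 18.90 °C
ET₀ = 0.0023 × 9.82 × (18.90 + 17.8) × √17.8 = 0.0023 × 9.82 × 36.70 × 4.2190 = 3.4972 mm/d
ETc = Kc × ET₀ = 1.15 × 3.4972 = 4.0218 mm/d
Crop demand D = ETc × 10 d = 4.0218 × 10 = 40.218 mm
D − Pe = 40.218 − 10.5 = 29.718 mm
Gross irrigation = 29.718 / 0.74 = 40.159 mm

40.2 mm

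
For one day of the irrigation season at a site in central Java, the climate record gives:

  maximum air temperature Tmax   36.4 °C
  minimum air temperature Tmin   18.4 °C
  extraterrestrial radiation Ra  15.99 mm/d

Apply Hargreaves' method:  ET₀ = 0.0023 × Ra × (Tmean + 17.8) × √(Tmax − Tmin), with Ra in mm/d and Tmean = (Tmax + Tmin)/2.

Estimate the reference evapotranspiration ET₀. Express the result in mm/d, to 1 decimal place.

Tmean = (36.4 + 18.4)/2 = 27.40 °C
ET₀ = 0.0023 × 15.99 × (27.40 + 17.8) × √18.0 = 0.0023 × 15.99 × 45.20 × 4.2426 = 7.0526 mm/d

7.1 mm/d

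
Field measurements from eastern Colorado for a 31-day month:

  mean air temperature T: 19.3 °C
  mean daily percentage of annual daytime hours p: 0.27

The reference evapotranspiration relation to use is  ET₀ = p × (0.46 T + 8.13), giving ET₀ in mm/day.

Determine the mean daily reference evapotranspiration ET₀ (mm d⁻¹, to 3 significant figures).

4.59 mm d⁻¹

ET₀ = 0.27 × (0.46 × 19.3 + 8.13) = 0.27 × 17.008 = 4.5922 mm/d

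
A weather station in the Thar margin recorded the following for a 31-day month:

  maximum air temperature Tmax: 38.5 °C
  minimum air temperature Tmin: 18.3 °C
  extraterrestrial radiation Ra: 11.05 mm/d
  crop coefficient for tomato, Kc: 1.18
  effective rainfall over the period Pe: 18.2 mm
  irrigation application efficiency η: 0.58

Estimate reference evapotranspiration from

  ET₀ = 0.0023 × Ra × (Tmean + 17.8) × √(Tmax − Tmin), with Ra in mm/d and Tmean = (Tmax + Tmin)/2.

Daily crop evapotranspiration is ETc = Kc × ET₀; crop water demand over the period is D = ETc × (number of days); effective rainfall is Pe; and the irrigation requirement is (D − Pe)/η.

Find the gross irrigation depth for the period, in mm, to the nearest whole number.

Tmean = (38.5 + 18.3)/2 = 28.40 °C
ET₀ = 0.0023 × 11.05 × (28.40 + 17.8) × √20.2 = 0.0023 × 11.05 × 46.20 × 4.4944 = 5.2772 mm/d
ETc = Kc × ET₀ = 1.18 × 5.2772 = 6.2271 mm/d
Crop demand D = ETc × 31 d = 6.2271 × 31 = 193.040 mm
D − Pe = 193.040 − 18.2 = 174.840 mm
Gross irrigation = 174.840 / 0.58 = 301.448 mm

301 mm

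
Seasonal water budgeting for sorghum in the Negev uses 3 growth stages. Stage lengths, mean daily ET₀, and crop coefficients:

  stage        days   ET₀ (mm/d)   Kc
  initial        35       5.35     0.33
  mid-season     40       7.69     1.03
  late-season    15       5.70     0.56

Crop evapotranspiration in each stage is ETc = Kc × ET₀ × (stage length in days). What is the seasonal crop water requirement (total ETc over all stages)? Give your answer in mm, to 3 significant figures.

initial: 0.33 × 5.35 × 35 = 61.79 mm
mid-season: 1.03 × 7.69 × 40 = 316.83 mm
late-season: 0.56 × 5.70 × 15 = 47.88 mm
Seasonal total = 426.50 mm

427 mm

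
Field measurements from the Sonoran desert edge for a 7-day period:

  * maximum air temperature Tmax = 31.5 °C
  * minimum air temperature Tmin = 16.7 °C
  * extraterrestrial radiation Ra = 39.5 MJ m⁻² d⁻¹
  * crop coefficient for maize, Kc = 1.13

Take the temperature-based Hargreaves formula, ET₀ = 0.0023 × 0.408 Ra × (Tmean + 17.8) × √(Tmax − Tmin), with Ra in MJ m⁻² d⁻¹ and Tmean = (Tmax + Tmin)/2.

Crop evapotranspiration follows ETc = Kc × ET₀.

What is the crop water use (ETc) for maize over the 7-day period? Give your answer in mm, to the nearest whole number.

47 mm

Tmean = (31.5 + 16.7)/2 = 24.10 °C
0.408 Ra = 0.408 × 39.5 = 16.1160 mm/d equivalent
ET₀ = 0.0023 × 16.1160 × (24.10 + 17.8) × √14.8 = 0.0023 × 16.1160 × 41.90 × 3.8471 = 5.9749 mm/d
ETc = Kc × ET₀ = 1.13 × 5.9749 = 6.7516 mm/d
Over 7 days: 6.7516 × 7 = 47.261 mm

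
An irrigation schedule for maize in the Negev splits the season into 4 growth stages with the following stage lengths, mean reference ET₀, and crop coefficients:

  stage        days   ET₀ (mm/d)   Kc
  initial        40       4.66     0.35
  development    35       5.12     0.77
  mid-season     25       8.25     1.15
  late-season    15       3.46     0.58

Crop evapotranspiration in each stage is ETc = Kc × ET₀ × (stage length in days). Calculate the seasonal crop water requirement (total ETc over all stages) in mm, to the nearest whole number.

initial: 0.35 × 4.66 × 40 = 65.24 mm
development: 0.77 × 5.12 × 35 = 137.98 mm
mid-season: 1.15 × 8.25 × 25 = 237.19 mm
late-season: 0.58 × 3.46 × 15 = 30.10 mm
Seasonal total = 470.51 mm

471 mm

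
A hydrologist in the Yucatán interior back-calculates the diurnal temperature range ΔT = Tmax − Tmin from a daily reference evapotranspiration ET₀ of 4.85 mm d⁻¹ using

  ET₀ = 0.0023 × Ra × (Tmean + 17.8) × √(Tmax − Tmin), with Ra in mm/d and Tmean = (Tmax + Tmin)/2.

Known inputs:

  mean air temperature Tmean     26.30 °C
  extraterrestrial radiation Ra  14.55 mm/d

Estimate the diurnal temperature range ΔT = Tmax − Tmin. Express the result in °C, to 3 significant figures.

10.8 °C

√ΔT = ET₀ / [0.0023 × Ra × (Tmean+17.8)] = 4.85 / (0.0023 × 14.55 × 44.10) = 3.2863
ΔT = 3.2863² = 10.800 °C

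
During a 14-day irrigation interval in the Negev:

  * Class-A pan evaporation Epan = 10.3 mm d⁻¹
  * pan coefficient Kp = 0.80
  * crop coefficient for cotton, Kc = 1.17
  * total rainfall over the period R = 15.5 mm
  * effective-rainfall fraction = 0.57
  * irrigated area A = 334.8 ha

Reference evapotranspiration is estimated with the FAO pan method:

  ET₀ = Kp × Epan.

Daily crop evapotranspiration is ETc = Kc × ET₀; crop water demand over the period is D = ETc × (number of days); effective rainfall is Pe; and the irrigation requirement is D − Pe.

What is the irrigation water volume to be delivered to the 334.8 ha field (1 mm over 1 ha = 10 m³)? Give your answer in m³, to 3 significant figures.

ET₀ = 0.80 × 10.3 = 8.2400 mm/d
ETc = Kc × ET₀ = 1.17 × 8.2400 = 9.6408 mm/d
Crop demand D = ETc × 14 d = 9.6408 × 14 = 134.971 mm
Pe = 0.57 × 15.5 = 8.835 mm
D − Pe = 134.971 − 8.835 = 126.136 mm
Volume = 126.136 mm × 334.8 ha × 10 = 422303.3 m³

422000 m³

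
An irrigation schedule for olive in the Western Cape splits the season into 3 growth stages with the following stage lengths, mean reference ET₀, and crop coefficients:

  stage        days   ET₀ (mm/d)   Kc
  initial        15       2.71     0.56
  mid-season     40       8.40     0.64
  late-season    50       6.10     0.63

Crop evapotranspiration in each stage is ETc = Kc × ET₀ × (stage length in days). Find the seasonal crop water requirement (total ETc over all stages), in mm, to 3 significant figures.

initial: 0.56 × 2.71 × 15 = 22.76 mm
mid-season: 0.64 × 8.40 × 40 = 215.04 mm
late-season: 0.63 × 6.10 × 50 = 192.15 mm
Seasonal total = 429.95 mm

430 mm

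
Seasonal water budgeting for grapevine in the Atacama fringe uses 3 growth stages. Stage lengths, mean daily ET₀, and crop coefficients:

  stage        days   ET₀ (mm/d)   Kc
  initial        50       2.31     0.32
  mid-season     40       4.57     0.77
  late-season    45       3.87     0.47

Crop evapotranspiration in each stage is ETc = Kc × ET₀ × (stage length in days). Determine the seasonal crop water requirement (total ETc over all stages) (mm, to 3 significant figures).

260 mm

initial: 0.32 × 2.31 × 50 = 36.96 mm
mid-season: 0.77 × 4.57 × 40 = 140.76 mm
late-season: 0.47 × 3.87 × 45 = 81.85 mm
Seasonal total = 259.57 mm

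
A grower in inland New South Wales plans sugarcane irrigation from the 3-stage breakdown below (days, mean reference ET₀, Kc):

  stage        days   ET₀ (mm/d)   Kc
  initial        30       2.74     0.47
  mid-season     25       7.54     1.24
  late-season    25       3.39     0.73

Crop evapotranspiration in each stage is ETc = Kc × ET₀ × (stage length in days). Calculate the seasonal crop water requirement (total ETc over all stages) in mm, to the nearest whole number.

initial: 0.47 × 2.74 × 30 = 38.63 mm
mid-season: 1.24 × 7.54 × 25 = 233.74 mm
late-season: 0.73 × 3.39 × 25 = 61.87 mm
Seasonal total = 334.24 mm

334 mm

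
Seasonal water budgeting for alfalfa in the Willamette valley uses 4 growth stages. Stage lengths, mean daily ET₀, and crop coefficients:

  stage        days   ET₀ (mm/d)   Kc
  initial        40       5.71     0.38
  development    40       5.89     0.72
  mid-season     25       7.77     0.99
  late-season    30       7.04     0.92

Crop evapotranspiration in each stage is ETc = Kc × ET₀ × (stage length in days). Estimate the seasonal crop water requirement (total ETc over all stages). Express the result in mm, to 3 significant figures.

initial: 0.38 × 5.71 × 40 = 86.79 mm
development: 0.72 × 5.89 × 40 = 169.63 mm
mid-season: 0.99 × 7.77 × 25 = 192.31 mm
late-season: 0.92 × 7.04 × 30 = 194.30 mm
Seasonal total = 643.03 mm

643 mm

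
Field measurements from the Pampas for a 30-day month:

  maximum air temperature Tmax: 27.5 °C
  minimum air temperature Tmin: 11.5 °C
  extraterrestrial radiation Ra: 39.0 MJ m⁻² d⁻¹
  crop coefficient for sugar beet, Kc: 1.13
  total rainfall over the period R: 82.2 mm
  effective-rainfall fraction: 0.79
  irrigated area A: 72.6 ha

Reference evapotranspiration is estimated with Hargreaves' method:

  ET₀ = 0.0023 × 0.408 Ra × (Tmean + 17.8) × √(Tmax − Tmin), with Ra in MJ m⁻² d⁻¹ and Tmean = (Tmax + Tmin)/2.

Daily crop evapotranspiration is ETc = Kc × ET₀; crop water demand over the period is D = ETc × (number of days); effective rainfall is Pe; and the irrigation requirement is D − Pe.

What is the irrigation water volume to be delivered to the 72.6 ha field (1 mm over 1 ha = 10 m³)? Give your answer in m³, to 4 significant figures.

87240 m³

Tmean = (27.5 + 11.5)/2 = 19.50 °C
0.408 Ra = 0.408 × 39.0 = 15.9120 mm/d equivalent
ET₀ = 0.0023 × 15.9120 × (19.50 + 17.8) × √16.0 = 0.0023 × 15.9120 × 37.30 × 4.0000 = 5.4604 mm/d
ETc = Kc × ET₀ = 1.13 × 5.4604 = 6.1703 mm/d
Crop demand D = ETc × 30 d = 6.1703 × 30 = 185.109 mm
Pe = 0.79 × 82.2 = 64.938 mm
D − Pe = 185.109 − 64.938 = 120.171 mm
Volume = 120.171 mm × 72.6 ha × 10 = 87244.1 m³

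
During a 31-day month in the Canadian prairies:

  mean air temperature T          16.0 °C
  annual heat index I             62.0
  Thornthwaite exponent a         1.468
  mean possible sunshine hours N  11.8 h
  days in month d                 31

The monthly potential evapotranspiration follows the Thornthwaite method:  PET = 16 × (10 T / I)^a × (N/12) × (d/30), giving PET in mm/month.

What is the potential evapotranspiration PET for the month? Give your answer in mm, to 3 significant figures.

10T/I = 10 × 16.0 / 62.0 = 2.5806
(10T/I)^a = 2.5806^1.468 = 4.0217
Uncorrected PET = 16 × 4.0217 = 64.347 mm
Correction = (N/12)(d/30) = (11.8/12)(31/30) = 1.0161
PET = 64.347 × 1.0161 = 65.383 mm/month

65.4 mm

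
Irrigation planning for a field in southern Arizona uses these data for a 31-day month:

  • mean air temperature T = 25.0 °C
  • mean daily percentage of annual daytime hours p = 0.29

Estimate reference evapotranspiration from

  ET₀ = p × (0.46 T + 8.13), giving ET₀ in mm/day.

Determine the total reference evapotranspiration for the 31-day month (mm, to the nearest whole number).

176 mm

ET₀ = 0.29 × (0.46 × 25.0 + 8.13) = 0.29 × 19.630 = 5.6927 mm/d
Monthly total = 5.6927 × 31 = 176.474 mm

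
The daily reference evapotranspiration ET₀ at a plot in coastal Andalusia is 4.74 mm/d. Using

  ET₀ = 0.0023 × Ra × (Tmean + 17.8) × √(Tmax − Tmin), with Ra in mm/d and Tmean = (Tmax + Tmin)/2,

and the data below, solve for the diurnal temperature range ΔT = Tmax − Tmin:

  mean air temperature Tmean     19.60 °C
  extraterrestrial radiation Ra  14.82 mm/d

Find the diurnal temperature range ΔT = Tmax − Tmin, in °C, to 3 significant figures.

13.8 °C

√ΔT = ET₀ / [0.0023 × Ra × (Tmean+17.8)] = 4.74 / (0.0023 × 14.82 × 37.40) = 3.7182
ΔT = 3.7182² = 13.825 °C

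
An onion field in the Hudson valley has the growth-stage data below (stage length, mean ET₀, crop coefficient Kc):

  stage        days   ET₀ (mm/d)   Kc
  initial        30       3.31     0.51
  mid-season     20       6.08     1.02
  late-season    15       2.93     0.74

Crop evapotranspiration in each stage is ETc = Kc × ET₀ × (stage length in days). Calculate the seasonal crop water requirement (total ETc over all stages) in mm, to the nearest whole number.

initial: 0.51 × 3.31 × 30 = 50.64 mm
mid-season: 1.02 × 6.08 × 20 = 124.03 mm
late-season: 0.74 × 2.93 × 15 = 32.52 mm
Seasonal total = 207.19 mm

207 mm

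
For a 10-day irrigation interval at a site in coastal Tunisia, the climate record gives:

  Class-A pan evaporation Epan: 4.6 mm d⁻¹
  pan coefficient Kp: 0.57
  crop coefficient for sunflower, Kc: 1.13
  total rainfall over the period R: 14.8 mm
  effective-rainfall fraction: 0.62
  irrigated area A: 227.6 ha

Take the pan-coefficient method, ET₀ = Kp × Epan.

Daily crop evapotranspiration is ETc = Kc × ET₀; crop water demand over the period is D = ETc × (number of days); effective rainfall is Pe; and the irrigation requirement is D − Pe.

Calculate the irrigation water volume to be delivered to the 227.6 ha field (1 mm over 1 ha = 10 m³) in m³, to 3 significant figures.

ET₀ = 0.57 × 4.6 = 2.6220 mm/d
ETc = Kc × ET₀ = 1.13 × 2.6220 = 2.9629 mm/d
Crop demand D = ETc × 10 d = 2.9629 × 10 = 29.629 mm
Pe = 0.62 × 14.8 = 9.176 mm
D − Pe = 29.629 − 9.176 = 20.453 mm
Volume = 20.453 mm × 227.6 ha × 10 = 46551.0 m³

46600 m³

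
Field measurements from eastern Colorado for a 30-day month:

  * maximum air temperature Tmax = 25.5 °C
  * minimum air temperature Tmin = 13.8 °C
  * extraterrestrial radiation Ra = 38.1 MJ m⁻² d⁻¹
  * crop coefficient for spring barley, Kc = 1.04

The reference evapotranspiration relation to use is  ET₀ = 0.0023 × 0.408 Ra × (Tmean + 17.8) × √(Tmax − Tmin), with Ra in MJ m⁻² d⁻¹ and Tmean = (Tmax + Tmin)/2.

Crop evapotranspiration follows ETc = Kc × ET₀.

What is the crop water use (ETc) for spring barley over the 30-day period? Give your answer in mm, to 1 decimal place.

Tmean = (25.5 + 13.8)/2 = 19.65 °C
0.408 Ra = 0.408 × 38.1 = 15.5448 mm/d equivalent
ET₀ = 0.0023 × 15.5448 × (19.65 + 17.8) × √11.7 = 0.0023 × 15.5448 × 37.45 × 3.4205 = 4.5799 mm/d
ETc = Kc × ET₀ = 1.04 × 4.5799 = 4.7631 mm/d
Over 30 days: 4.7631 × 30 = 142.893 mm

142.9 mm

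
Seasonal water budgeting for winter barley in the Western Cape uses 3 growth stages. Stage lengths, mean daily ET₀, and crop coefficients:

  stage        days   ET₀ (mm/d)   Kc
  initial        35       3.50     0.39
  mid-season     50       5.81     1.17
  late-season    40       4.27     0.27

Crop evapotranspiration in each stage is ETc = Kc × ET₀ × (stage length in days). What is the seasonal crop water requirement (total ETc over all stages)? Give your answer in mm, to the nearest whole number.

434 mm

initial: 0.39 × 3.50 × 35 = 47.78 mm
mid-season: 1.17 × 5.81 × 50 = 339.89 mm
late-season: 0.27 × 4.27 × 40 = 46.12 mm
Seasonal total = 433.79 mm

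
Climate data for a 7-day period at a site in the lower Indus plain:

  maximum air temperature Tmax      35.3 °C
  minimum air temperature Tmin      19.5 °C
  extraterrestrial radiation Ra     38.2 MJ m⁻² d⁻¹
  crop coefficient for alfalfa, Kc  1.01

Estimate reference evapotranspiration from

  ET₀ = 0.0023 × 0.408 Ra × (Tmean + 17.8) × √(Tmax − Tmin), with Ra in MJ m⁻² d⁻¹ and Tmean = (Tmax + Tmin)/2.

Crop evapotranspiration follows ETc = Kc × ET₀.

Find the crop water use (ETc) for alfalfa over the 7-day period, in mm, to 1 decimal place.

Tmean = (35.3 + 19.5)/2 = 27.40 °C
0.408 Ra = 0.408 × 38.2 = 15.5856 mm/d equivalent
ET₀ = 0.0023 × 15.5856 × (27.40 + 17.8) × √15.8 = 0.0023 × 15.5856 × 45.20 × 3.9749 = 6.4404 mm/d
ETc = Kc × ET₀ = 1.01 × 6.4404 = 6.5048 mm/d
Over 7 days: 6.5048 × 7 = 45.534 mm

45.5 mm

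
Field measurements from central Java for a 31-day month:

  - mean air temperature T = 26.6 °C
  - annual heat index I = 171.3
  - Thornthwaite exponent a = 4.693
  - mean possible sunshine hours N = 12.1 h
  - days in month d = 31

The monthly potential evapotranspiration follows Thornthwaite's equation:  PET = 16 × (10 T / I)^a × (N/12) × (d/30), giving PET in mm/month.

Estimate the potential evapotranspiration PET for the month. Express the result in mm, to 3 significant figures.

131 mm

10T/I = 10 × 26.6 / 171.3 = 1.5528
(10T/I)^a = 1.5528^4.693 = 7.8869
Uncorrected PET = 16 × 7.8869 = 126.190 mm
Correction = (N/12)(d/30) = (12.1/12)(31/30) = 1.0419
PET = 126.190 × 1.0419 = 131.477 mm/month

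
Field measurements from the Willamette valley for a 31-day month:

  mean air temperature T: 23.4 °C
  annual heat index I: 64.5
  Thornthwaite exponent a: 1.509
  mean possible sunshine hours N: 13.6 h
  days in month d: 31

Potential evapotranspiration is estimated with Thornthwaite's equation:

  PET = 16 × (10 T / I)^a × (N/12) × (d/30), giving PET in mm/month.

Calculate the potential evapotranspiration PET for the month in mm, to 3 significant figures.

131 mm

10T/I = 10 × 23.4 / 64.5 = 3.6279
(10T/I)^a = 3.6279^1.509 = 6.9907
Uncorrected PET = 16 × 6.9907 = 111.851 mm
Correction = (N/12)(d/30) = (13.6/12)(31/30) = 1.1711
PET = 111.851 × 1.1711 = 130.989 mm/month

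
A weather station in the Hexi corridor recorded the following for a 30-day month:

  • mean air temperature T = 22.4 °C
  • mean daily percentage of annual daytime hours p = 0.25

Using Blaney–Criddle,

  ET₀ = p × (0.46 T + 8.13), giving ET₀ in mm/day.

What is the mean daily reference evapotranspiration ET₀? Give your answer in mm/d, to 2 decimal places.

ET₀ = 0.25 × (0.46 × 22.4 + 8.13) = 0.25 × 18.434 = 4.6085 mm/d

4.61 mm/d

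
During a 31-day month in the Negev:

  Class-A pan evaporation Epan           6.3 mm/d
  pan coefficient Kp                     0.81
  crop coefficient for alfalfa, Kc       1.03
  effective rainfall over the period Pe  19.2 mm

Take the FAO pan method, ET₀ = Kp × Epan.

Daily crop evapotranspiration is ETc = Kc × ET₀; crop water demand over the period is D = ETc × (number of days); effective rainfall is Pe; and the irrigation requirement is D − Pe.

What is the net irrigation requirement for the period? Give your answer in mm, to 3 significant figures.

144 mm

ET₀ = 0.81 × 6.3 = 5.1030 mm/d
ETc = Kc × ET₀ = 1.03 × 5.1030 = 5.2561 mm/d
Crop demand D = ETc × 31 d = 5.2561 × 31 = 162.939 mm
D − Pe = 162.939 − 19.2 = 143.739 mm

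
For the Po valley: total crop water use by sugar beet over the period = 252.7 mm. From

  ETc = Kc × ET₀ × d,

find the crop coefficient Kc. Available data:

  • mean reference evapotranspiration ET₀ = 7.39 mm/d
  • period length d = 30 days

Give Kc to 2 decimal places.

ETc = Kc × ET₀ × d  ⇒  Kc = ETc / (ET₀ × d)
Kc = 252.7 / (7.39 × 30) = 252.7 / 221.70 = 1.1398

1.14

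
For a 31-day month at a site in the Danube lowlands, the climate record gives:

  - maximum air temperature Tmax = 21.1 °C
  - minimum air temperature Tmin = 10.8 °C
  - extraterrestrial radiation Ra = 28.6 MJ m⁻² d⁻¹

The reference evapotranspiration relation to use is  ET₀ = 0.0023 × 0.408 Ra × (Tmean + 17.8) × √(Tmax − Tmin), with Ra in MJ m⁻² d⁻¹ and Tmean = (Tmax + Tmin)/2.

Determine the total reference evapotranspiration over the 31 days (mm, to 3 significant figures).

Tmean = (21.1 + 10.8)/2 = 15.95 °C
0.408 Ra = 0.408 × 28.6 = 11.6688 mm/d equivalent
ET₀ = 0.0023 × 11.6688 × (15.95 + 17.8) × √10.3 = 0.0023 × 11.6688 × 33.75 × 3.2094 = 2.9070 mm/d
Over 31 days: 2.9070 × 31 = 90.117 mm

90.1 mm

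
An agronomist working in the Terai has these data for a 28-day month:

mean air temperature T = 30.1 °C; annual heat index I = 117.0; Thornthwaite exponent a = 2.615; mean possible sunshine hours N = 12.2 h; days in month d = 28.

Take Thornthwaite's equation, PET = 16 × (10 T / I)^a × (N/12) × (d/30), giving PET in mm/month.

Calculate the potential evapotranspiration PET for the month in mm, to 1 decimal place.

179.7 mm

10T/I = 10 × 30.1 / 117.0 = 2.5726
(10T/I)^a = 2.5726^2.615 = 11.8338
Uncorrected PET = 16 × 11.8338 = 189.341 mm
Correction = (N/12)(d/30) = (12.2/12)(28/30) = 0.9489
PET = 189.341 × 0.9489 = 179.666 mm/month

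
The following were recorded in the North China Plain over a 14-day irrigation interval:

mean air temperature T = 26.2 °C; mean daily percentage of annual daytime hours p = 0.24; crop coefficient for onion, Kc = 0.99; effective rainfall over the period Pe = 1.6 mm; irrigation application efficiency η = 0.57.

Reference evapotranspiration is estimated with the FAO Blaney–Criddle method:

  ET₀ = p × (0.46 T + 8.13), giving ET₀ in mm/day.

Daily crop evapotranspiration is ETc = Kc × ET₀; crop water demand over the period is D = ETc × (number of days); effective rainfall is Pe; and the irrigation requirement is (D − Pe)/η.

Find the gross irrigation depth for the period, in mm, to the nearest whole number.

115 mm

ET₀ = 0.24 × (0.46 × 26.2 + 8.13) = 0.24 × 20.182 = 4.8437 mm/d
ETc = Kc × ET₀ = 0.99 × 4.8437 = 4.7953 mm/d
Crop demand D = ETc × 14 d = 4.7953 × 14 = 67.134 mm
D − Pe = 67.134 − 1.6 = 65.534 mm
Gross irrigation = 65.534 / 0.57 = 114.972 mm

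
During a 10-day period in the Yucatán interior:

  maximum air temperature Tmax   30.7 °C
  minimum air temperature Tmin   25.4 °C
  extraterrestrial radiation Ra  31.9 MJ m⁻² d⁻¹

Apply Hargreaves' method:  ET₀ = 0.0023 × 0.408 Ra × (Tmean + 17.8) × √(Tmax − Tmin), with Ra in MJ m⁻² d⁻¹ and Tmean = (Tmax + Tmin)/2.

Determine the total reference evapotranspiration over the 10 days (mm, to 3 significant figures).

31.6 mm

Tmean = (30.7 + 25.4)/2 = 28.05 °C
0.408 Ra = 0.408 × 31.9 = 13.0152 mm/d equivalent
ET₀ = 0.0023 × 13.0152 × (28.05 + 17.8) × √5.3 = 0.0023 × 13.0152 × 45.85 × 2.3022 = 3.1598 mm/d
Over 10 days: 3.1598 × 10 = 31.598 mm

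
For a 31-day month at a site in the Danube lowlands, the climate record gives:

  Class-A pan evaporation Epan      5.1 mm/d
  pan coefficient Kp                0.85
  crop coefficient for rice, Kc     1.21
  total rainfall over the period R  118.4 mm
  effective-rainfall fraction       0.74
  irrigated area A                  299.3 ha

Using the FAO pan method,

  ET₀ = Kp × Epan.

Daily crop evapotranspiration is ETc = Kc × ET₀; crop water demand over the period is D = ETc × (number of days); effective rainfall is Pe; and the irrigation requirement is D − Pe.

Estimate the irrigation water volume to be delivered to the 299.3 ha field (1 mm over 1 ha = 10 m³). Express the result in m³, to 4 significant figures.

ET₀ = 0.85 × 5.1 = 4.3350 mm/d
ETc = Kc × ET₀ = 1.21 × 4.3350 = 5.2454 mm/d
Crop demand D = ETc × 31 d = 5.2454 × 31 = 162.607 mm
Pe = 0.74 × 118.4 = 87.616 mm
D − Pe = 162.607 − 87.616 = 74.991 mm
Volume = 74.991 mm × 299.3 ha × 10 = 224448.1 m³

224400 m³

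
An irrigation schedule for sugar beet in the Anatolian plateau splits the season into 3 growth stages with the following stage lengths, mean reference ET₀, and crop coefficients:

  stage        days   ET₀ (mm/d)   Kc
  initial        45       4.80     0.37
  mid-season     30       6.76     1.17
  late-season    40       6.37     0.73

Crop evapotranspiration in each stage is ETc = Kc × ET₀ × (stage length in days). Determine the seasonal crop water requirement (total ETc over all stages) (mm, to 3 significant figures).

503 mm

initial: 0.37 × 4.80 × 45 = 79.92 mm
mid-season: 1.17 × 6.76 × 30 = 237.28 mm
late-season: 0.73 × 6.37 × 40 = 186.00 mm
Seasonal total = 503.20 mm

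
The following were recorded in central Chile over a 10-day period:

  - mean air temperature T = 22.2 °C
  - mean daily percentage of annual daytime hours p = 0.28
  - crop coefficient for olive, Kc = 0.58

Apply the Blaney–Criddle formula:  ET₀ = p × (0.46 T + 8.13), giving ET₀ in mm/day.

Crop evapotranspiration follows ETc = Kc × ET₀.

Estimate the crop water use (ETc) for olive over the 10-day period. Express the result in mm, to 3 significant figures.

29.8 mm

ET₀ = 0.28 × (0.46 × 22.2 + 8.13) = 0.28 × 18.342 = 5.1358 mm/d
ETc = Kc × ET₀ = 0.58 × 5.1358 = 2.9788 mm/d
Over 10 days: 2.9788 × 10 = 29.788 mm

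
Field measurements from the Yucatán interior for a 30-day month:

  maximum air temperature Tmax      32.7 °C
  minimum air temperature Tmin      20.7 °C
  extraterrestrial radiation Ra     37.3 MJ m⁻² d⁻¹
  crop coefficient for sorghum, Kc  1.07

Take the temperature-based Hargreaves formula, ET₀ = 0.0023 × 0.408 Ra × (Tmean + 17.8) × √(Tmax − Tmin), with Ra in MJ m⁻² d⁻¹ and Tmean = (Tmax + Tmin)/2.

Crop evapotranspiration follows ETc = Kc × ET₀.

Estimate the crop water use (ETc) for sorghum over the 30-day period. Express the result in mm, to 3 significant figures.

173 mm

Tmean = (32.7 + 20.7)/2 = 26.70 °C
0.408 Ra = 0.408 × 37.3 = 15.2184 mm/d equivalent
ET₀ = 0.0023 × 15.2184 × (26.70 + 17.8) × √12.0 = 0.0023 × 15.2184 × 44.50 × 3.4641 = 5.3957 mm/d
ETc = Kc × ET₀ = 1.07 × 5.3957 = 5.7734 mm/d
Over 30 days: 5.7734 × 30 = 173.202 mm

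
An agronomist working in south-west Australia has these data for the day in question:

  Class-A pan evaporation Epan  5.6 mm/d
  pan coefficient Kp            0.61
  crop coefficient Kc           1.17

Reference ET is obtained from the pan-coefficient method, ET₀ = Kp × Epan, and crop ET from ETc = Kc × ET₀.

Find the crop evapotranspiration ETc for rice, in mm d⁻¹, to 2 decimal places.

4.00 mm d⁻¹

ET₀ = 0.61 × 5.6 = 3.4160 mm/d
ETc = Kc × ET₀ = 1.17 × 3.4160 = 3.9967 mm/d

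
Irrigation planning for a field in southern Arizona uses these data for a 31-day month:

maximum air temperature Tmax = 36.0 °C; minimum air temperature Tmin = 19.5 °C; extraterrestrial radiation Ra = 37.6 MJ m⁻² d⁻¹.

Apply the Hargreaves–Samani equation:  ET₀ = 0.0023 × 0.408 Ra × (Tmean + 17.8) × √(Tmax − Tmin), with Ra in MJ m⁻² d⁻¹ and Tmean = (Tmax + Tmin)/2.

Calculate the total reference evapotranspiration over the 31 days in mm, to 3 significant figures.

202 mm

Tmean = (36.0 + 19.5)/2 = 27.75 °C
0.408 Ra = 0.408 × 37.6 = 15.3408 mm/d equivalent
ET₀ = 0.0023 × 15.3408 × (27.75 + 17.8) × √16.5 = 0.0023 × 15.3408 × 45.55 × 4.0620 = 6.5284 mm/d
Over 31 days: 6.5284 × 31 = 202.380 mm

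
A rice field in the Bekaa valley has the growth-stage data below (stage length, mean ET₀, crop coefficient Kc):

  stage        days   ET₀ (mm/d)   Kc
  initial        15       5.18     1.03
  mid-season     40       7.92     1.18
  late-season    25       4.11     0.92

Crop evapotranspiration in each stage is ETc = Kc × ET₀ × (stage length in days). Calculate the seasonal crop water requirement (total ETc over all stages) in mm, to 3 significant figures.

initial: 1.03 × 5.18 × 15 = 80.03 mm
mid-season: 1.18 × 7.92 × 40 = 373.82 mm
late-season: 0.92 × 4.11 × 25 = 94.53 mm
Seasonal total = 548.38 mm

548 mm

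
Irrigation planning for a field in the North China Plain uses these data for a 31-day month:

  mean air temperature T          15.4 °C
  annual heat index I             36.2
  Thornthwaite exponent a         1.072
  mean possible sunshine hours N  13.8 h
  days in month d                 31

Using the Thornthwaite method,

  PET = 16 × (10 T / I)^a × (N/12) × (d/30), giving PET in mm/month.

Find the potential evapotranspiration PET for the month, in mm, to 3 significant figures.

89.8 mm

10T/I = 10 × 15.4 / 36.2 = 4.2541
(10T/I)^a = 4.2541^1.072 = 4.7215
Uncorrected PET = 16 × 4.7215 = 75.544 mm
Correction = (N/12)(d/30) = (13.8/12)(31/30) = 1.1883
PET = 75.544 × 1.1883 = 89.769 mm/month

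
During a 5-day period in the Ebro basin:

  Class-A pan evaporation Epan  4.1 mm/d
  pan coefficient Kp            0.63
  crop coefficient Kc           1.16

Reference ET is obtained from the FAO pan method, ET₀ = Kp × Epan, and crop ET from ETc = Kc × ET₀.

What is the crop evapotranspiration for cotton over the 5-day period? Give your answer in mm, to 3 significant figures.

15.0 mm

ET₀ = 0.63 × 4.1 = 2.5830 mm/d
ETc = Kc × ET₀ = 1.16 × 2.5830 = 2.9963 mm/d
Over 5 days: 2.9963 × 5 = 14.982 mm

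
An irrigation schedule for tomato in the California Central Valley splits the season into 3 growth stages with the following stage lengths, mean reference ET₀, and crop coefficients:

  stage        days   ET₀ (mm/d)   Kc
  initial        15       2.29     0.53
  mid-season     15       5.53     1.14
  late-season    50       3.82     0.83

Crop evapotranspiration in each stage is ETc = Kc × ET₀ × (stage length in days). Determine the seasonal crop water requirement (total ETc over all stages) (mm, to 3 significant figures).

271 mm

initial: 0.53 × 2.29 × 15 = 18.21 mm
mid-season: 1.14 × 5.53 × 15 = 94.56 mm
late-season: 0.83 × 3.82 × 50 = 158.53 mm
Seasonal total = 271.30 mm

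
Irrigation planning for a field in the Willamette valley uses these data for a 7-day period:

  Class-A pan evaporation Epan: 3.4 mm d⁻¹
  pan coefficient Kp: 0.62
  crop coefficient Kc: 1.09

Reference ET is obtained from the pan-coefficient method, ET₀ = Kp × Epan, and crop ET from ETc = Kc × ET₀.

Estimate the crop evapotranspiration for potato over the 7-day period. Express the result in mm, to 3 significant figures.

16.1 mm

ET₀ = 0.62 × 3.4 = 2.1080 mm/d
ETc = Kc × ET₀ = 1.09 × 2.1080 = 2.2977 mm/d
Over 7 days: 2.2977 × 7 = 16.084 mm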